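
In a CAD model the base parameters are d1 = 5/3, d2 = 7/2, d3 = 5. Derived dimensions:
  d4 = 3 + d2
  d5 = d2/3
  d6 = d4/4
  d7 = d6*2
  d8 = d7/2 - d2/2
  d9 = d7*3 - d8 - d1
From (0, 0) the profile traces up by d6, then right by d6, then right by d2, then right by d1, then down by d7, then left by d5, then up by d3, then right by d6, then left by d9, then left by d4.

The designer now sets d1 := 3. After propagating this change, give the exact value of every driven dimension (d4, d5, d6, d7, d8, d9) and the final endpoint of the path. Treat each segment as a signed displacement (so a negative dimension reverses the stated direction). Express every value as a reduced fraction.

d4 = 13/2
d5 = 7/6
d6 = 13/8
d7 = 13/4
d8 = -1/8
d9 = 55/8
endpoint = (-115/24, 27/8)

Apply edit: d1 := 3
  d4 = 3 + d2 = 13/2
  d5 = d2/3 = 7/6
  d6 = d4/4 = 13/8
  d7 = d6*2 = 13/4
  d8 = d7/2 - d2/2 = -1/8
  d9 = d7*3 - d8 - d1 = 55/8
Walk from origin (0, 0):
  seg 1: up by d6 = 13/8 → (0, 13/8)
  seg 2: right by d6 = 13/8 → (13/8, 13/8)
  seg 3: right by d2 = 7/2 → (41/8, 13/8)
  seg 4: right by d1 = 3 → (65/8, 13/8)
  seg 5: down by d7 = 13/4 → (65/8, -13/8)
  seg 6: left by d5 = 7/6 → (167/24, -13/8)
  seg 7: up by d3 = 5 → (167/24, 27/8)
  seg 8: right by d6 = 13/8 → (103/12, 27/8)
  seg 9: left by d9 = 55/8 → (41/24, 27/8)
  seg 10: left by d4 = 13/2 → (-115/24, 27/8)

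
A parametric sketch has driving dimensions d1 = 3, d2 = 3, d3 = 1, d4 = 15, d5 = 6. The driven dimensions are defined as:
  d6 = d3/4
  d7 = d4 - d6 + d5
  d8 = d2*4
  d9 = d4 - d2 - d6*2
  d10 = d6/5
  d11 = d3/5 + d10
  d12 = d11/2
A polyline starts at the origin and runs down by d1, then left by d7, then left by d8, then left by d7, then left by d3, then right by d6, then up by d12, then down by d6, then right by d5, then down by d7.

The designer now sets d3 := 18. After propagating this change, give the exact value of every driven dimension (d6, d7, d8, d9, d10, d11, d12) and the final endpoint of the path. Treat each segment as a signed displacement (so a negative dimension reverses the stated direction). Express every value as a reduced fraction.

Apply edit: d3 := 18
  d6 = d3/4 = 9/2
  d7 = d4 - d6 + d5 = 33/2
  d8 = d2*4 = 12
  d9 = d4 - d2 - d6*2 = 3
  d10 = d6/5 = 9/10
  d11 = d3/5 + d10 = 9/2
  d12 = d11/2 = 9/4
Walk from origin (0, 0):
  seg 1: down by d1 = 3 → (0, -3)
  seg 2: left by d7 = 33/2 → (-33/2, -3)
  seg 3: left by d8 = 12 → (-57/2, -3)
  seg 4: left by d7 = 33/2 → (-45, -3)
  seg 5: left by d3 = 18 → (-63, -3)
  seg 6: right by d6 = 9/2 → (-117/2, -3)
  seg 7: up by d12 = 9/4 → (-117/2, -3/4)
  seg 8: down by d6 = 9/2 → (-117/2, -21/4)
  seg 9: right by d5 = 6 → (-105/2, -21/4)
  seg 10: down by d7 = 33/2 → (-105/2, -87/4)

d6 = 9/2
d7 = 33/2
d8 = 12
d9 = 3
d10 = 9/10
d11 = 9/2
d12 = 9/4
endpoint = (-105/2, -87/4)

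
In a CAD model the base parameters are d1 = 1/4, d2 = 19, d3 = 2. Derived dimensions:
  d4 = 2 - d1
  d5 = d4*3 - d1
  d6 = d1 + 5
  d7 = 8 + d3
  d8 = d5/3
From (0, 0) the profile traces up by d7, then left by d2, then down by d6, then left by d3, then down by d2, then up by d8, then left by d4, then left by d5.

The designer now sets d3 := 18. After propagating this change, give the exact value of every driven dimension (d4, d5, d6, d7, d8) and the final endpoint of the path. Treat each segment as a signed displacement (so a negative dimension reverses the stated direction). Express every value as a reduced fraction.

Apply edit: d3 := 18
  d4 = 2 - d1 = 7/4
  d5 = d4*3 - d1 = 5
  d6 = d1 + 5 = 21/4
  d7 = 8 + d3 = 26
  d8 = d5/3 = 5/3
Walk from origin (0, 0):
  seg 1: up by d7 = 26 → (0, 26)
  seg 2: left by d2 = 19 → (-19, 26)
  seg 3: down by d6 = 21/4 → (-19, 83/4)
  seg 4: left by d3 = 18 → (-37, 83/4)
  seg 5: down by d2 = 19 → (-37, 7/4)
  seg 6: up by d8 = 5/3 → (-37, 41/12)
  seg 7: left by d4 = 7/4 → (-155/4, 41/12)
  seg 8: left by d5 = 5 → (-175/4, 41/12)

d4 = 7/4
d5 = 5
d6 = 21/4
d7 = 26
d8 = 5/3
endpoint = (-175/4, 41/12)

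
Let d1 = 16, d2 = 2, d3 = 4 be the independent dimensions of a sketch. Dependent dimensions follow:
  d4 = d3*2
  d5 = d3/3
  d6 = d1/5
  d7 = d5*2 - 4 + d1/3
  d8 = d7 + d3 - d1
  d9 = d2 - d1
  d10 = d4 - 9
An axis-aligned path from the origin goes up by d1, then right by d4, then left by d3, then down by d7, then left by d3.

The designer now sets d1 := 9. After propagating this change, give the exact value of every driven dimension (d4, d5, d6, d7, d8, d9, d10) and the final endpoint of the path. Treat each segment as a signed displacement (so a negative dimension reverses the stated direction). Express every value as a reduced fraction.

Apply edit: d1 := 9
  d4 = d3*2 = 8
  d5 = d3/3 = 4/3
  d6 = d1/5 = 9/5
  d7 = d5*2 - 4 + d1/3 = 5/3
  d8 = d7 + d3 - d1 = -10/3
  d9 = d2 - d1 = -7
  d10 = d4 - 9 = -1
Walk from origin (0, 0):
  seg 1: up by d1 = 9 → (0, 9)
  seg 2: right by d4 = 8 → (8, 9)
  seg 3: left by d3 = 4 → (4, 9)
  seg 4: down by d7 = 5/3 → (4, 22/3)
  seg 5: left by d3 = 4 → (0, 22/3)

d4 = 8
d5 = 4/3
d6 = 9/5
d7 = 5/3
d8 = -10/3
d9 = -7
d10 = -1
endpoint = (0, 22/3)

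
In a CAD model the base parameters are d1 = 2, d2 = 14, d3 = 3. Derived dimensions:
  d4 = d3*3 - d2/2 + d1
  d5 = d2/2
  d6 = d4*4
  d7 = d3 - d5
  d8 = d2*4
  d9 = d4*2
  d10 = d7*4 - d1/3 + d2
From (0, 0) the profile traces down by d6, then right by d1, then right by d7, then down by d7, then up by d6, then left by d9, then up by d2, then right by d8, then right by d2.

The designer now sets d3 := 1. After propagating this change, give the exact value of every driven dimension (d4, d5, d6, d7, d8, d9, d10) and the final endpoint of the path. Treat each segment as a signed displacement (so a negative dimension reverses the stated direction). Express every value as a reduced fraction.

d4 = -2
d5 = 7
d6 = -8
d7 = -6
d8 = 56
d9 = -4
d10 = -32/3
endpoint = (70, 20)

Apply edit: d3 := 1
  d4 = d3*3 - d2/2 + d1 = -2
  d5 = d2/2 = 7
  d6 = d4*4 = -8
  d7 = d3 - d5 = -6
  d8 = d2*4 = 56
  d9 = d4*2 = -4
  d10 = d7*4 - d1/3 + d2 = -32/3
Walk from origin (0, 0):
  seg 1: down by d6 = -8 → (0, 8)
  seg 2: right by d1 = 2 → (2, 8)
  seg 3: right by d7 = -6 → (-4, 8)
  seg 4: down by d7 = -6 → (-4, 14)
  seg 5: up by d6 = -8 → (-4, 6)
  seg 6: left by d9 = -4 → (0, 6)
  seg 7: up by d2 = 14 → (0, 20)
  seg 8: right by d8 = 56 → (56, 20)
  seg 9: right by d2 = 14 → (70, 20)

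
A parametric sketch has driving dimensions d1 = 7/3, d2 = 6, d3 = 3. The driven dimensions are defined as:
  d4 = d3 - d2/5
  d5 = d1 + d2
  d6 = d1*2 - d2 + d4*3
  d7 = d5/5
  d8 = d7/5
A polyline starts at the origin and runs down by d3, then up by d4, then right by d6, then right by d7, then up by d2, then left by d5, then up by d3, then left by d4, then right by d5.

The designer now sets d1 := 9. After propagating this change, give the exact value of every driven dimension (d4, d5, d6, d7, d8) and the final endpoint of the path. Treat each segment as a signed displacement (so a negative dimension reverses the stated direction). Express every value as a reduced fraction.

d4 = 9/5
d5 = 15
d6 = 87/5
d7 = 3
d8 = 3/5
endpoint = (93/5, 39/5)

Apply edit: d1 := 9
  d4 = d3 - d2/5 = 9/5
  d5 = d1 + d2 = 15
  d6 = d1*2 - d2 + d4*3 = 87/5
  d7 = d5/5 = 3
  d8 = d7/5 = 3/5
Walk from origin (0, 0):
  seg 1: down by d3 = 3 → (0, -3)
  seg 2: up by d4 = 9/5 → (0, -6/5)
  seg 3: right by d6 = 87/5 → (87/5, -6/5)
  seg 4: right by d7 = 3 → (102/5, -6/5)
  seg 5: up by d2 = 6 → (102/5, 24/5)
  seg 6: left by d5 = 15 → (27/5, 24/5)
  seg 7: up by d3 = 3 → (27/5, 39/5)
  seg 8: left by d4 = 9/5 → (18/5, 39/5)
  seg 9: right by d5 = 15 → (93/5, 39/5)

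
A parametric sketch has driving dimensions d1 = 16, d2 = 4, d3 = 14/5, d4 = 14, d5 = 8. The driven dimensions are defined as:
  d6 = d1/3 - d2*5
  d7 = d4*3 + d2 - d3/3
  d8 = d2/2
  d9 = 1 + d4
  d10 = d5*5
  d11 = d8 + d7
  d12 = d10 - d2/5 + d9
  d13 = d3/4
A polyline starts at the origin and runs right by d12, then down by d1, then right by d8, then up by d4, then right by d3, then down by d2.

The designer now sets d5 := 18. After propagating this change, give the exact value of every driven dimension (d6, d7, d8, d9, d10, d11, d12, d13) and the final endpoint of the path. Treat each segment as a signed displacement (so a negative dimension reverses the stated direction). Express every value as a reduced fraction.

d6 = -44/3
d7 = 676/15
d8 = 2
d9 = 15
d10 = 90
d11 = 706/15
d12 = 521/5
d13 = 7/10
endpoint = (109, -6)

Apply edit: d5 := 18
  d6 = d1/3 - d2*5 = -44/3
  d7 = d4*3 + d2 - d3/3 = 676/15
  d8 = d2/2 = 2
  d9 = 1 + d4 = 15
  d10 = d5*5 = 90
  d11 = d8 + d7 = 706/15
  d12 = d10 - d2/5 + d9 = 521/5
  d13 = d3/4 = 7/10
Walk from origin (0, 0):
  seg 1: right by d12 = 521/5 → (521/5, 0)
  seg 2: down by d1 = 16 → (521/5, -16)
  seg 3: right by d8 = 2 → (531/5, -16)
  seg 4: up by d4 = 14 → (531/5, -2)
  seg 5: right by d3 = 14/5 → (109, -2)
  seg 6: down by d2 = 4 → (109, -6)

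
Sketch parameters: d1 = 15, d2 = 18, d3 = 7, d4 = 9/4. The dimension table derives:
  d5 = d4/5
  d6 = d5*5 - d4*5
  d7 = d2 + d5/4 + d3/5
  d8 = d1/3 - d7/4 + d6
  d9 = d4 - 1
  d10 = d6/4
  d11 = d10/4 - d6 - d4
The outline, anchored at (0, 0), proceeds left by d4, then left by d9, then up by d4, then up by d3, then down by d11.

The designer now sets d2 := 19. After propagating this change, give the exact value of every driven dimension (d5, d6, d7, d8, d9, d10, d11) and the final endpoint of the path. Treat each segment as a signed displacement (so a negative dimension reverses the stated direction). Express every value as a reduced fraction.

d5 = 9/20
d6 = -9
d7 = 1641/80
d8 = -2921/320
d9 = 5/4
d10 = -9/4
d11 = 99/16
endpoint = (-7/2, 49/16)

Apply edit: d2 := 19
  d5 = d4/5 = 9/20
  d6 = d5*5 - d4*5 = -9
  d7 = d2 + d5/4 + d3/5 = 1641/80
  d8 = d1/3 - d7/4 + d6 = -2921/320
  d9 = d4 - 1 = 5/4
  d10 = d6/4 = -9/4
  d11 = d10/4 - d6 - d4 = 99/16
Walk from origin (0, 0):
  seg 1: left by d4 = 9/4 → (-9/4, 0)
  seg 2: left by d9 = 5/4 → (-7/2, 0)
  seg 3: up by d4 = 9/4 → (-7/2, 9/4)
  seg 4: up by d3 = 7 → (-7/2, 37/4)
  seg 5: down by d11 = 99/16 → (-7/2, 49/16)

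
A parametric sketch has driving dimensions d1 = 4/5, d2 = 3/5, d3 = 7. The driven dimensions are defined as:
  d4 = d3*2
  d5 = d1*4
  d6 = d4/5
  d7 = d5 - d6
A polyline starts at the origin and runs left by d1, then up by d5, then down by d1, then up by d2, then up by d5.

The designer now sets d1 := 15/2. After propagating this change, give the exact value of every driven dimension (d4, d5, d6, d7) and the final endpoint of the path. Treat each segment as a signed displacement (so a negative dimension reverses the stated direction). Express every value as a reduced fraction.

d4 = 14
d5 = 30
d6 = 14/5
d7 = 136/5
endpoint = (-15/2, 531/10)

Apply edit: d1 := 15/2
  d4 = d3*2 = 14
  d5 = d1*4 = 30
  d6 = d4/5 = 14/5
  d7 = d5 - d6 = 136/5
Walk from origin (0, 0):
  seg 1: left by d1 = 15/2 → (-15/2, 0)
  seg 2: up by d5 = 30 → (-15/2, 30)
  seg 3: down by d1 = 15/2 → (-15/2, 45/2)
  seg 4: up by d2 = 3/5 → (-15/2, 231/10)
  seg 5: up by d5 = 30 → (-15/2, 531/10)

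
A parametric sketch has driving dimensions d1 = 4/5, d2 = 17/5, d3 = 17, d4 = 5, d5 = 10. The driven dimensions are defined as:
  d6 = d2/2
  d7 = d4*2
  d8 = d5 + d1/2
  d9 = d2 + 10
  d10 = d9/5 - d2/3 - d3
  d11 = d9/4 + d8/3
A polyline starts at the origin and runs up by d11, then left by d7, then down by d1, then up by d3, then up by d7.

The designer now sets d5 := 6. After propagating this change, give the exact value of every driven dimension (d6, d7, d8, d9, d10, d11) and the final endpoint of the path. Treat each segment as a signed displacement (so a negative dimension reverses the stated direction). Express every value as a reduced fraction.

d6 = 17/10
d7 = 10
d8 = 32/5
d9 = 67/5
d10 = -1159/75
d11 = 329/60
endpoint = (-10, 1901/60)

Apply edit: d5 := 6
  d6 = d2/2 = 17/10
  d7 = d4*2 = 10
  d8 = d5 + d1/2 = 32/5
  d9 = d2 + 10 = 67/5
  d10 = d9/5 - d2/3 - d3 = -1159/75
  d11 = d9/4 + d8/3 = 329/60
Walk from origin (0, 0):
  seg 1: up by d11 = 329/60 → (0, 329/60)
  seg 2: left by d7 = 10 → (-10, 329/60)
  seg 3: down by d1 = 4/5 → (-10, 281/60)
  seg 4: up by d3 = 17 → (-10, 1301/60)
  seg 5: up by d7 = 10 → (-10, 1901/60)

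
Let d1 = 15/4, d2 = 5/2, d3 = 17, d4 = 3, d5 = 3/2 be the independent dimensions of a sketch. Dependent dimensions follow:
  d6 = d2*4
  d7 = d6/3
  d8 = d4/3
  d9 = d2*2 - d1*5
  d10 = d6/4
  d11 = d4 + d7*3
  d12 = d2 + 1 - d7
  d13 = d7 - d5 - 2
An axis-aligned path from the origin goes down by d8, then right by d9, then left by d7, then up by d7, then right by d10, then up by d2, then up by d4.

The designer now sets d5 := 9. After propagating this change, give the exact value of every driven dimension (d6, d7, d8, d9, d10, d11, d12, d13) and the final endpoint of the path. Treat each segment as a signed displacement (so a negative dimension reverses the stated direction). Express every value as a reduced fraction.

d6 = 10
d7 = 10/3
d8 = 1
d9 = -55/4
d10 = 5/2
d11 = 13
d12 = 1/6
d13 = -23/3
endpoint = (-175/12, 47/6)

Apply edit: d5 := 9
  d6 = d2*4 = 10
  d7 = d6/3 = 10/3
  d8 = d4/3 = 1
  d9 = d2*2 - d1*5 = -55/4
  d10 = d6/4 = 5/2
  d11 = d4 + d7*3 = 13
  d12 = d2 + 1 - d7 = 1/6
  d13 = d7 - d5 - 2 = -23/3
Walk from origin (0, 0):
  seg 1: down by d8 = 1 → (0, -1)
  seg 2: right by d9 = -55/4 → (-55/4, -1)
  seg 3: left by d7 = 10/3 → (-205/12, -1)
  seg 4: up by d7 = 10/3 → (-205/12, 7/3)
  seg 5: right by d10 = 5/2 → (-175/12, 7/3)
  seg 6: up by d2 = 5/2 → (-175/12, 29/6)
  seg 7: up by d4 = 3 → (-175/12, 47/6)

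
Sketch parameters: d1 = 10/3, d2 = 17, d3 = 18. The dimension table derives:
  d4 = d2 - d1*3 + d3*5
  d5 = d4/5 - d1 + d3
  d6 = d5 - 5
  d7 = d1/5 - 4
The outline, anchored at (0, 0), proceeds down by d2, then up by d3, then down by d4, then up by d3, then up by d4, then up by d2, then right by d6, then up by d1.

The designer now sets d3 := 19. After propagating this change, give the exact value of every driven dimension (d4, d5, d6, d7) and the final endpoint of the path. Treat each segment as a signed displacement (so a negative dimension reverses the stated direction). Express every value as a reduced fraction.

d4 = 102
d5 = 541/15
d6 = 466/15
d7 = -10/3
endpoint = (466/15, 124/3)

Apply edit: d3 := 19
  d4 = d2 - d1*3 + d3*5 = 102
  d5 = d4/5 - d1 + d3 = 541/15
  d6 = d5 - 5 = 466/15
  d7 = d1/5 - 4 = -10/3
Walk from origin (0, 0):
  seg 1: down by d2 = 17 → (0, -17)
  seg 2: up by d3 = 19 → (0, 2)
  seg 3: down by d4 = 102 → (0, -100)
  seg 4: up by d3 = 19 → (0, -81)
  seg 5: up by d4 = 102 → (0, 21)
  seg 6: up by d2 = 17 → (0, 38)
  seg 7: right by d6 = 466/15 → (466/15, 38)
  seg 8: up by d1 = 10/3 → (466/15, 124/3)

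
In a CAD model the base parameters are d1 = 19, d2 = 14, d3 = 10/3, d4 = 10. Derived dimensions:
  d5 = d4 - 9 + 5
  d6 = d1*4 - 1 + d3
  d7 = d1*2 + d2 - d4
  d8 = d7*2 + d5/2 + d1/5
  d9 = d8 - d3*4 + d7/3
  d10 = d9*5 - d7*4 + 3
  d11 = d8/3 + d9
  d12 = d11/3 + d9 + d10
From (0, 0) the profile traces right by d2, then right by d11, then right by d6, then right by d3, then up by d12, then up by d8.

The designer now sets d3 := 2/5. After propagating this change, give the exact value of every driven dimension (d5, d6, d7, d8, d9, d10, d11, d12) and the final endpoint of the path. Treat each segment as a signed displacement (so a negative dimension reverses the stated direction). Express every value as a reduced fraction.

d5 = 6
d6 = 377/5
d7 = 42
d8 = 454/5
d9 = 516/5
d10 = 351
d11 = 2002/15
d12 = 22441/45
endpoint = (3349/15, 26527/45)

Apply edit: d3 := 2/5
  d5 = d4 - 9 + 5 = 6
  d6 = d1*4 - 1 + d3 = 377/5
  d7 = d1*2 + d2 - d4 = 42
  d8 = d7*2 + d5/2 + d1/5 = 454/5
  d9 = d8 - d3*4 + d7/3 = 516/5
  d10 = d9*5 - d7*4 + 3 = 351
  d11 = d8/3 + d9 = 2002/15
  d12 = d11/3 + d9 + d10 = 22441/45
Walk from origin (0, 0):
  seg 1: right by d2 = 14 → (14, 0)
  seg 2: right by d11 = 2002/15 → (2212/15, 0)
  seg 3: right by d6 = 377/5 → (3343/15, 0)
  seg 4: right by d3 = 2/5 → (3349/15, 0)
  seg 5: up by d12 = 22441/45 → (3349/15, 22441/45)
  seg 6: up by d8 = 454/5 → (3349/15, 26527/45)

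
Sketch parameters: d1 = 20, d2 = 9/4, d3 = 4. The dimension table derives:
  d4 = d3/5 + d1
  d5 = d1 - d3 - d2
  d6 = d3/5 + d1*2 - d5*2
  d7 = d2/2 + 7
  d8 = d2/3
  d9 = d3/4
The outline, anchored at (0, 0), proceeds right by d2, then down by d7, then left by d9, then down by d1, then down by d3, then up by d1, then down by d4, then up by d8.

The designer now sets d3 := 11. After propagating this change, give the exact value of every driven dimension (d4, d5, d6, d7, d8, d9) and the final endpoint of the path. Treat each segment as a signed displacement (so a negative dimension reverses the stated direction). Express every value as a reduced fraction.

d4 = 111/5
d5 = 27/4
d6 = 287/10
d7 = 65/8
d8 = 3/4
d9 = 11/4
endpoint = (-1/2, -1623/40)

Apply edit: d3 := 11
  d4 = d3/5 + d1 = 111/5
  d5 = d1 - d3 - d2 = 27/4
  d6 = d3/5 + d1*2 - d5*2 = 287/10
  d7 = d2/2 + 7 = 65/8
  d8 = d2/3 = 3/4
  d9 = d3/4 = 11/4
Walk from origin (0, 0):
  seg 1: right by d2 = 9/4 → (9/4, 0)
  seg 2: down by d7 = 65/8 → (9/4, -65/8)
  seg 3: left by d9 = 11/4 → (-1/2, -65/8)
  seg 4: down by d1 = 20 → (-1/2, -225/8)
  seg 5: down by d3 = 11 → (-1/2, -313/8)
  seg 6: up by d1 = 20 → (-1/2, -153/8)
  seg 7: down by d4 = 111/5 → (-1/2, -1653/40)
  seg 8: up by d8 = 3/4 → (-1/2, -1623/40)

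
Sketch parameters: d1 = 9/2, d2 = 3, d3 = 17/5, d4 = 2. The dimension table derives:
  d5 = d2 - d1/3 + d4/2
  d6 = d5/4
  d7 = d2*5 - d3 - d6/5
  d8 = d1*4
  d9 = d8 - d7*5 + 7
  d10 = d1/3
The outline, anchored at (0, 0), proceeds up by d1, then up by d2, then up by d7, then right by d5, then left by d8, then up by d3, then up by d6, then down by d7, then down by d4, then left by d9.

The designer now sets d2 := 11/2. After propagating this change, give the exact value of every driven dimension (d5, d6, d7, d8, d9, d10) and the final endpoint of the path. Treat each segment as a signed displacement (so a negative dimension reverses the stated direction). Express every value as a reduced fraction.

Apply edit: d2 := 11/2
  d5 = d2 - d1/3 + d4/2 = 5
  d6 = d5/4 = 5/4
  d7 = d2*5 - d3 - d6/5 = 477/20
  d8 = d1*4 = 18
  d9 = d8 - d7*5 + 7 = -377/4
  d10 = d1/3 = 3/2
Walk from origin (0, 0):
  seg 1: up by d1 = 9/2 → (0, 9/2)
  seg 2: up by d2 = 11/2 → (0, 10)
  seg 3: up by d7 = 477/20 → (0, 677/20)
  seg 4: right by d5 = 5 → (5, 677/20)
  seg 5: left by d8 = 18 → (-13, 677/20)
  seg 6: up by d3 = 17/5 → (-13, 149/4)
  seg 7: up by d6 = 5/4 → (-13, 77/2)
  seg 8: down by d7 = 477/20 → (-13, 293/20)
  seg 9: down by d4 = 2 → (-13, 253/20)
  seg 10: left by d9 = -377/4 → (325/4, 253/20)

d5 = 5
d6 = 5/4
d7 = 477/20
d8 = 18
d9 = -377/4
d10 = 3/2
endpoint = (325/4, 253/20)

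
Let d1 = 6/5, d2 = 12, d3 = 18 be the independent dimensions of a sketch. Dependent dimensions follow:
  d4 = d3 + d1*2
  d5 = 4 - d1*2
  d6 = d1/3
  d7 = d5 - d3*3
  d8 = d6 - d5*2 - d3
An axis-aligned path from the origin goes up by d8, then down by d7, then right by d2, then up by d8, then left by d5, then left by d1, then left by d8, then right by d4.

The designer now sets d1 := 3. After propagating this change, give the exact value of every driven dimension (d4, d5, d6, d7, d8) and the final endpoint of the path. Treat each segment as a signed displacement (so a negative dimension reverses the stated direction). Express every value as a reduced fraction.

d4 = 24
d5 = -2
d6 = 1
d7 = -56
d8 = -13
endpoint = (48, 30)

Apply edit: d1 := 3
  d4 = d3 + d1*2 = 24
  d5 = 4 - d1*2 = -2
  d6 = d1/3 = 1
  d7 = d5 - d3*3 = -56
  d8 = d6 - d5*2 - d3 = -13
Walk from origin (0, 0):
  seg 1: up by d8 = -13 → (0, -13)
  seg 2: down by d7 = -56 → (0, 43)
  seg 3: right by d2 = 12 → (12, 43)
  seg 4: up by d8 = -13 → (12, 30)
  seg 5: left by d5 = -2 → (14, 30)
  seg 6: left by d1 = 3 → (11, 30)
  seg 7: left by d8 = -13 → (24, 30)
  seg 8: right by d4 = 24 → (48, 30)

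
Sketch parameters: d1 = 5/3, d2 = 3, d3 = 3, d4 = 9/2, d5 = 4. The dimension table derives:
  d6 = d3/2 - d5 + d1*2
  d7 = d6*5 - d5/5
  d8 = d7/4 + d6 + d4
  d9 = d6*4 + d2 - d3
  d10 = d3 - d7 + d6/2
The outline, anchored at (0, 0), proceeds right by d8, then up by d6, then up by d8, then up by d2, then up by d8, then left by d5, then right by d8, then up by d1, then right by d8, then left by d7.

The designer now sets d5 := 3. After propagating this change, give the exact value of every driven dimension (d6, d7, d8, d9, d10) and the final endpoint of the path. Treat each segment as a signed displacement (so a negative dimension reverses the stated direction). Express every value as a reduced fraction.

Apply edit: d5 := 3
  d6 = d3/2 - d5 + d1*2 = 11/6
  d7 = d6*5 - d5/5 = 257/30
  d8 = d7/4 + d6 + d4 = 339/40
  d9 = d6*4 + d2 - d3 = 22/3
  d10 = d3 - d7 + d6/2 = -93/20
Walk from origin (0, 0):
  seg 1: right by d8 = 339/40 → (339/40, 0)
  seg 2: up by d6 = 11/6 → (339/40, 11/6)
  seg 3: up by d8 = 339/40 → (339/40, 1237/120)
  seg 4: up by d2 = 3 → (339/40, 1597/120)
  seg 5: up by d8 = 339/40 → (339/40, 1307/60)
  seg 6: left by d5 = 3 → (219/40, 1307/60)
  seg 7: right by d8 = 339/40 → (279/20, 1307/60)
  seg 8: up by d1 = 5/3 → (279/20, 469/20)
  seg 9: right by d8 = 339/40 → (897/40, 469/20)
  seg 10: left by d7 = 257/30 → (1663/120, 469/20)

d6 = 11/6
d7 = 257/30
d8 = 339/40
d9 = 22/3
d10 = -93/20
endpoint = (1663/120, 469/20)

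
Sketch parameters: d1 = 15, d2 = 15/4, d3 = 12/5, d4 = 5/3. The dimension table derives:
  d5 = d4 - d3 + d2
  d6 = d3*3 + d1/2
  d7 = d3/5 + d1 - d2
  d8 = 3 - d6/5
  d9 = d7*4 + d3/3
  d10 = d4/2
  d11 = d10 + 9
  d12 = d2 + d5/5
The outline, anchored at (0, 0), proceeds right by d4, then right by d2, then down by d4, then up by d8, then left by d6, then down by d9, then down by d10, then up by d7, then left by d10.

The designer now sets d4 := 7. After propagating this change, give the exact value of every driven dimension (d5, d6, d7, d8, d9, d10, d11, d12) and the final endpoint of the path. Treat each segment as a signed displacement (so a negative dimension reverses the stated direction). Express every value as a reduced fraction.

d5 = 167/20
d6 = 147/10
d7 = 1173/100
d8 = 3/50
d9 = 1193/25
d10 = 7/2
d11 = 25/2
d12 = 271/50
endpoint = (-149/20, -4643/100)

Apply edit: d4 := 7
  d5 = d4 - d3 + d2 = 167/20
  d6 = d3*3 + d1/2 = 147/10
  d7 = d3/5 + d1 - d2 = 1173/100
  d8 = 3 - d6/5 = 3/50
  d9 = d7*4 + d3/3 = 1193/25
  d10 = d4/2 = 7/2
  d11 = d10 + 9 = 25/2
  d12 = d2 + d5/5 = 271/50
Walk from origin (0, 0):
  seg 1: right by d4 = 7 → (7, 0)
  seg 2: right by d2 = 15/4 → (43/4, 0)
  seg 3: down by d4 = 7 → (43/4, -7)
  seg 4: up by d8 = 3/50 → (43/4, -347/50)
  seg 5: left by d6 = 147/10 → (-79/20, -347/50)
  seg 6: down by d9 = 1193/25 → (-79/20, -2733/50)
  seg 7: down by d10 = 7/2 → (-79/20, -1454/25)
  seg 8: up by d7 = 1173/100 → (-79/20, -4643/100)
  seg 9: left by d10 = 7/2 → (-149/20, -4643/100)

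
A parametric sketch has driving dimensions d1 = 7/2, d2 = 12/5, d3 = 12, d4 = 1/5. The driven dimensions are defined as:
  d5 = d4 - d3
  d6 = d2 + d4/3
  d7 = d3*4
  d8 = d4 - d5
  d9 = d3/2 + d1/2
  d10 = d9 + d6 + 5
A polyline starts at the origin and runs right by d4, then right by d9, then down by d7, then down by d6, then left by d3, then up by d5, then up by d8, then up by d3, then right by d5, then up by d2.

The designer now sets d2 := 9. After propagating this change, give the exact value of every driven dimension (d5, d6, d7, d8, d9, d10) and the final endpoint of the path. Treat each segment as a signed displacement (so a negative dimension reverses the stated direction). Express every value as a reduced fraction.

d5 = -59/5
d6 = 136/15
d7 = 48
d8 = 12
d9 = 31/4
d10 = 1309/60
endpoint = (-317/20, -538/15)

Apply edit: d2 := 9
  d5 = d4 - d3 = -59/5
  d6 = d2 + d4/3 = 136/15
  d7 = d3*4 = 48
  d8 = d4 - d5 = 12
  d9 = d3/2 + d1/2 = 31/4
  d10 = d9 + d6 + 5 = 1309/60
Walk from origin (0, 0):
  seg 1: right by d4 = 1/5 → (1/5, 0)
  seg 2: right by d9 = 31/4 → (159/20, 0)
  seg 3: down by d7 = 48 → (159/20, -48)
  seg 4: down by d6 = 136/15 → (159/20, -856/15)
  seg 5: left by d3 = 12 → (-81/20, -856/15)
  seg 6: up by d5 = -59/5 → (-81/20, -1033/15)
  seg 7: up by d8 = 12 → (-81/20, -853/15)
  seg 8: up by d3 = 12 → (-81/20, -673/15)
  seg 9: right by d5 = -59/5 → (-317/20, -673/15)
  seg 10: up by d2 = 9 → (-317/20, -538/15)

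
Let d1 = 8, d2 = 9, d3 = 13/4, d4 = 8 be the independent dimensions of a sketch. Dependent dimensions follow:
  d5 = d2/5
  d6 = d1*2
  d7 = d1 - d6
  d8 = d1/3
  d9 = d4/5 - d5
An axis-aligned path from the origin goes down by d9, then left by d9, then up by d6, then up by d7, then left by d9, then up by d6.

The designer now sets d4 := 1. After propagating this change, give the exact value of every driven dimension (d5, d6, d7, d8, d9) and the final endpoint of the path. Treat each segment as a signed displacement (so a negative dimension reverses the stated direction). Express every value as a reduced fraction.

Apply edit: d4 := 1
  d5 = d2/5 = 9/5
  d6 = d1*2 = 16
  d7 = d1 - d6 = -8
  d8 = d1/3 = 8/3
  d9 = d4/5 - d5 = -8/5
Walk from origin (0, 0):
  seg 1: down by d9 = -8/5 → (0, 8/5)
  seg 2: left by d9 = -8/5 → (8/5, 8/5)
  seg 3: up by d6 = 16 → (8/5, 88/5)
  seg 4: up by d7 = -8 → (8/5, 48/5)
  seg 5: left by d9 = -8/5 → (16/5, 48/5)
  seg 6: up by d6 = 16 → (16/5, 128/5)

d5 = 9/5
d6 = 16
d7 = -8
d8 = 8/3
d9 = -8/5
endpoint = (16/5, 128/5)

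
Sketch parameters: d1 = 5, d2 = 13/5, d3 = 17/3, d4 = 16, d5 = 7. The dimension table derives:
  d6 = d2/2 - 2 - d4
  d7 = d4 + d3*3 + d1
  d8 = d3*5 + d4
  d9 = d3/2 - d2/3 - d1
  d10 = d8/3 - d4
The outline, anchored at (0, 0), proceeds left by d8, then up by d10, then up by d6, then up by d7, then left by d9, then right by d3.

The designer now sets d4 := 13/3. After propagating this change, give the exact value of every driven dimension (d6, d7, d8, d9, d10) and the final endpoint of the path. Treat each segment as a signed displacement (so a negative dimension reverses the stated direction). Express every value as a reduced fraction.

Apply edit: d4 := 13/3
  d6 = d2/2 - 2 - d4 = -151/30
  d7 = d4 + d3*3 + d1 = 79/3
  d8 = d3*5 + d4 = 98/3
  d9 = d3/2 - d2/3 - d1 = -91/30
  d10 = d8/3 - d4 = 59/9
Walk from origin (0, 0):
  seg 1: left by d8 = 98/3 → (-98/3, 0)
  seg 2: up by d10 = 59/9 → (-98/3, 59/9)
  seg 3: up by d6 = -151/30 → (-98/3, 137/90)
  seg 4: up by d7 = 79/3 → (-98/3, 2507/90)
  seg 5: left by d9 = -91/30 → (-889/30, 2507/90)
  seg 6: right by d3 = 17/3 → (-719/30, 2507/90)

d6 = -151/30
d7 = 79/3
d8 = 98/3
d9 = -91/30
d10 = 59/9
endpoint = (-719/30, 2507/90)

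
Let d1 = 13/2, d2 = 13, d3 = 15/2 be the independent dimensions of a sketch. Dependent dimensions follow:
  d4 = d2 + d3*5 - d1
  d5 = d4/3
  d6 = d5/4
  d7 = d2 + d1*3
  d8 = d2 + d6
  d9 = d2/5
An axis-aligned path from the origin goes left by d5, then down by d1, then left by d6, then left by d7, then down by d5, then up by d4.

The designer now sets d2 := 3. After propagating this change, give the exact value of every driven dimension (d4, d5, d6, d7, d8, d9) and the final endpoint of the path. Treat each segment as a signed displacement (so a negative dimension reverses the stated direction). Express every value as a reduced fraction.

Apply edit: d2 := 3
  d4 = d2 + d3*5 - d1 = 34
  d5 = d4/3 = 34/3
  d6 = d5/4 = 17/6
  d7 = d2 + d1*3 = 45/2
  d8 = d2 + d6 = 35/6
  d9 = d2/5 = 3/5
Walk from origin (0, 0):
  seg 1: left by d5 = 34/3 → (-34/3, 0)
  seg 2: down by d1 = 13/2 → (-34/3, -13/2)
  seg 3: left by d6 = 17/6 → (-85/6, -13/2)
  seg 4: left by d7 = 45/2 → (-110/3, -13/2)
  seg 5: down by d5 = 34/3 → (-110/3, -107/6)
  seg 6: up by d4 = 34 → (-110/3, 97/6)

d4 = 34
d5 = 34/3
d6 = 17/6
d7 = 45/2
d8 = 35/6
d9 = 3/5
endpoint = (-110/3, 97/6)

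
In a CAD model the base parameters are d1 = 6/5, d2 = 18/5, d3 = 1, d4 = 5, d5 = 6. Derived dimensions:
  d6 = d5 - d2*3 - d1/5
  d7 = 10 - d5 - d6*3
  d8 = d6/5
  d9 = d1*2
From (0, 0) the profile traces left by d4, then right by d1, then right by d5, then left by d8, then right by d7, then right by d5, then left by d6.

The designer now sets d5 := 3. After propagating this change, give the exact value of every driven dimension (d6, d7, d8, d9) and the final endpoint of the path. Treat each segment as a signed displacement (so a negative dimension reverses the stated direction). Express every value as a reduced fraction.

d6 = -201/25
d7 = 778/25
d8 = -201/125
d9 = 12/5
endpoint = (5371/125, 0)

Apply edit: d5 := 3
  d6 = d5 - d2*3 - d1/5 = -201/25
  d7 = 10 - d5 - d6*3 = 778/25
  d8 = d6/5 = -201/125
  d9 = d1*2 = 12/5
Walk from origin (0, 0):
  seg 1: left by d4 = 5 → (-5, 0)
  seg 2: right by d1 = 6/5 → (-19/5, 0)
  seg 3: right by d5 = 3 → (-4/5, 0)
  seg 4: left by d8 = -201/125 → (101/125, 0)
  seg 5: right by d7 = 778/25 → (3991/125, 0)
  seg 6: right by d5 = 3 → (4366/125, 0)
  seg 7: left by d6 = -201/25 → (5371/125, 0)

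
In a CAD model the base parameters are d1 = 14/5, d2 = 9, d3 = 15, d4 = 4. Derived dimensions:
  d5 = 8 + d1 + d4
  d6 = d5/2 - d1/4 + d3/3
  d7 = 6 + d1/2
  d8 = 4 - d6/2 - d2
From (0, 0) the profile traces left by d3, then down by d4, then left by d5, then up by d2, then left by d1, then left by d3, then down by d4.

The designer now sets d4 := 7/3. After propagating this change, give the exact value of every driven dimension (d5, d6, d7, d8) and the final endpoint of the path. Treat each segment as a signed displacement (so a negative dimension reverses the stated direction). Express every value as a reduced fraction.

Apply edit: d4 := 7/3
  d5 = 8 + d1 + d4 = 197/15
  d6 = d5/2 - d1/4 + d3/3 = 163/15
  d7 = 6 + d1/2 = 37/5
  d8 = 4 - d6/2 - d2 = -313/30
Walk from origin (0, 0):
  seg 1: left by d3 = 15 → (-15, 0)
  seg 2: down by d4 = 7/3 → (-15, -7/3)
  seg 3: left by d5 = 197/15 → (-422/15, -7/3)
  seg 4: up by d2 = 9 → (-422/15, 20/3)
  seg 5: left by d1 = 14/5 → (-464/15, 20/3)
  seg 6: left by d3 = 15 → (-689/15, 20/3)
  seg 7: down by d4 = 7/3 → (-689/15, 13/3)

d5 = 197/15
d6 = 163/15
d7 = 37/5
d8 = -313/30
endpoint = (-689/15, 13/3)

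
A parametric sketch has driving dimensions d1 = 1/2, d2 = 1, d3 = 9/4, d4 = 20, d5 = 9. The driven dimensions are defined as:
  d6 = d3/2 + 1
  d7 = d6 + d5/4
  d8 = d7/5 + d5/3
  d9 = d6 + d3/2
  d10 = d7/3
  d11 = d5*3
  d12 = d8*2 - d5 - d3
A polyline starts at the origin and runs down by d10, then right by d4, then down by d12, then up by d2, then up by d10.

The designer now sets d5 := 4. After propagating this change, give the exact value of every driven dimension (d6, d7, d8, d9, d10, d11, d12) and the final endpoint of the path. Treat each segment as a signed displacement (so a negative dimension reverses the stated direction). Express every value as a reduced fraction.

d6 = 17/8
d7 = 25/8
d8 = 47/24
d9 = 13/4
d10 = 25/24
d11 = 12
d12 = -7/3
endpoint = (20, 10/3)

Apply edit: d5 := 4
  d6 = d3/2 + 1 = 17/8
  d7 = d6 + d5/4 = 25/8
  d8 = d7/5 + d5/3 = 47/24
  d9 = d6 + d3/2 = 13/4
  d10 = d7/3 = 25/24
  d11 = d5*3 = 12
  d12 = d8*2 - d5 - d3 = -7/3
Walk from origin (0, 0):
  seg 1: down by d10 = 25/24 → (0, -25/24)
  seg 2: right by d4 = 20 → (20, -25/24)
  seg 3: down by d12 = -7/3 → (20, 31/24)
  seg 4: up by d2 = 1 → (20, 55/24)
  seg 5: up by d10 = 25/24 → (20, 10/3)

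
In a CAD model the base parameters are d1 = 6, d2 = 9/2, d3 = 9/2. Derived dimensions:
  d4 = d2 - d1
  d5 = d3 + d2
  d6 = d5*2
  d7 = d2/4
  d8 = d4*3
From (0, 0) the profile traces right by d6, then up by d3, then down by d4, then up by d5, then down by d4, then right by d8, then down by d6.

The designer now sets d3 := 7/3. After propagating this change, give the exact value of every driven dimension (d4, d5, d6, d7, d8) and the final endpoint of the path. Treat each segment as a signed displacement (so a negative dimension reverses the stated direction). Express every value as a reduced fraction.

Apply edit: d3 := 7/3
  d4 = d2 - d1 = -3/2
  d5 = d3 + d2 = 41/6
  d6 = d5*2 = 41/3
  d7 = d2/4 = 9/8
  d8 = d4*3 = -9/2
Walk from origin (0, 0):
  seg 1: right by d6 = 41/3 → (41/3, 0)
  seg 2: up by d3 = 7/3 → (41/3, 7/3)
  seg 3: down by d4 = -3/2 → (41/3, 23/6)
  seg 4: up by d5 = 41/6 → (41/3, 32/3)
  seg 5: down by d4 = -3/2 → (41/3, 73/6)
  seg 6: right by d8 = -9/2 → (55/6, 73/6)
  seg 7: down by d6 = 41/3 → (55/6, -3/2)

d4 = -3/2
d5 = 41/6
d6 = 41/3
d7 = 9/8
d8 = -9/2
endpoint = (55/6, -3/2)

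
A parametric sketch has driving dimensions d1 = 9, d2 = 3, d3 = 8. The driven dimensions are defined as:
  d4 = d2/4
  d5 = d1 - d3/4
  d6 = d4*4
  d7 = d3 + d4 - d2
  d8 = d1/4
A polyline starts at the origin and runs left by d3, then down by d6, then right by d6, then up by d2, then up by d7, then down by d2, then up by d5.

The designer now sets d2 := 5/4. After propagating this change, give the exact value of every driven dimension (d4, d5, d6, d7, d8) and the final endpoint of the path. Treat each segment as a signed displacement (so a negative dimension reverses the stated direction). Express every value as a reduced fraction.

d4 = 5/16
d5 = 7
d6 = 5/4
d7 = 113/16
d8 = 9/4
endpoint = (-27/4, 205/16)

Apply edit: d2 := 5/4
  d4 = d2/4 = 5/16
  d5 = d1 - d3/4 = 7
  d6 = d4*4 = 5/4
  d7 = d3 + d4 - d2 = 113/16
  d8 = d1/4 = 9/4
Walk from origin (0, 0):
  seg 1: left by d3 = 8 → (-8, 0)
  seg 2: down by d6 = 5/4 → (-8, -5/4)
  seg 3: right by d6 = 5/4 → (-27/4, -5/4)
  seg 4: up by d2 = 5/4 → (-27/4, 0)
  seg 5: up by d7 = 113/16 → (-27/4, 113/16)
  seg 6: down by d2 = 5/4 → (-27/4, 93/16)
  seg 7: up by d5 = 7 → (-27/4, 205/16)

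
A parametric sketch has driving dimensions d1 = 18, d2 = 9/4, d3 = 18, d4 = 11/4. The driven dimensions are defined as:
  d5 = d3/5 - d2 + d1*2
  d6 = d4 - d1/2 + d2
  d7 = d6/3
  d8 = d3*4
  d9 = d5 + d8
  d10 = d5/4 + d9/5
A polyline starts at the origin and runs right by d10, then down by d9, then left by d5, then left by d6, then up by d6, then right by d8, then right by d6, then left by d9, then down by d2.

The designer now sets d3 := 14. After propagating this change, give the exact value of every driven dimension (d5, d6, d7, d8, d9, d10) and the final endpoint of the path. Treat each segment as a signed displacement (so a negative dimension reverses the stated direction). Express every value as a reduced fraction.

Apply edit: d3 := 14
  d5 = d3/5 - d2 + d1*2 = 731/20
  d6 = d4 - d1/2 + d2 = -4
  d7 = d6/3 = -4/3
  d8 = d3*4 = 56
  d9 = d5 + d8 = 1851/20
  d10 = d5/4 + d9/5 = 11059/400
Walk from origin (0, 0):
  seg 1: right by d10 = 11059/400 → (11059/400, 0)
  seg 2: down by d9 = 1851/20 → (11059/400, -1851/20)
  seg 3: left by d5 = 731/20 → (-3561/400, -1851/20)
  seg 4: left by d6 = -4 → (-1961/400, -1851/20)
  seg 5: up by d6 = -4 → (-1961/400, -1931/20)
  seg 6: right by d8 = 56 → (20439/400, -1931/20)
  seg 7: right by d6 = -4 → (18839/400, -1931/20)
  seg 8: left by d9 = 1851/20 → (-18181/400, -1931/20)
  seg 9: down by d2 = 9/4 → (-18181/400, -494/5)

d5 = 731/20
d6 = -4
d7 = -4/3
d8 = 56
d9 = 1851/20
d10 = 11059/400
endpoint = (-18181/400, -494/5)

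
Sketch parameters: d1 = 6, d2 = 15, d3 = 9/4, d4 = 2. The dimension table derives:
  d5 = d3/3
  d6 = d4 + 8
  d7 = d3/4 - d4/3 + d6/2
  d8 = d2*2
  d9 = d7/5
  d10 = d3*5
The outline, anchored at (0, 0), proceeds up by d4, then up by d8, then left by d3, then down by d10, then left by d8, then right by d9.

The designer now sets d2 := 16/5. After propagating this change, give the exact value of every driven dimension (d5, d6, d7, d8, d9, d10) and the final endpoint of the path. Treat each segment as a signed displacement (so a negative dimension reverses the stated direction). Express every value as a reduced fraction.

d5 = 3/4
d6 = 10
d7 = 235/48
d8 = 32/5
d9 = 47/48
d10 = 45/4
endpoint = (-1841/240, -57/20)

Apply edit: d2 := 16/5
  d5 = d3/3 = 3/4
  d6 = d4 + 8 = 10
  d7 = d3/4 - d4/3 + d6/2 = 235/48
  d8 = d2*2 = 32/5
  d9 = d7/5 = 47/48
  d10 = d3*5 = 45/4
Walk from origin (0, 0):
  seg 1: up by d4 = 2 → (0, 2)
  seg 2: up by d8 = 32/5 → (0, 42/5)
  seg 3: left by d3 = 9/4 → (-9/4, 42/5)
  seg 4: down by d10 = 45/4 → (-9/4, -57/20)
  seg 5: left by d8 = 32/5 → (-173/20, -57/20)
  seg 6: right by d9 = 47/48 → (-1841/240, -57/20)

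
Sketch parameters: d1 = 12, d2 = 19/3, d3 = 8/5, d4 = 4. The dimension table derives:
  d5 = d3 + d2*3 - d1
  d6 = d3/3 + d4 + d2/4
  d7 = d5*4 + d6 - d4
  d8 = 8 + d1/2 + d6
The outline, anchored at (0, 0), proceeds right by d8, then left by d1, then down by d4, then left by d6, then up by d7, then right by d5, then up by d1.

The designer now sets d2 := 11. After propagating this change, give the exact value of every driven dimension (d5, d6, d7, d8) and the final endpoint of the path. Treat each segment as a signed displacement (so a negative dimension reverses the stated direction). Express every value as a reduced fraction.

Apply edit: d2 := 11
  d5 = d3 + d2*3 - d1 = 113/5
  d6 = d3/3 + d4 + d2/4 = 437/60
  d7 = d5*4 + d6 - d4 = 5621/60
  d8 = 8 + d1/2 + d6 = 1277/60
Walk from origin (0, 0):
  seg 1: right by d8 = 1277/60 → (1277/60, 0)
  seg 2: left by d1 = 12 → (557/60, 0)
  seg 3: down by d4 = 4 → (557/60, -4)
  seg 4: left by d6 = 437/60 → (2, -4)
  seg 5: up by d7 = 5621/60 → (2, 5381/60)
  seg 6: right by d5 = 113/5 → (123/5, 5381/60)
  seg 7: up by d1 = 12 → (123/5, 6101/60)

d5 = 113/5
d6 = 437/60
d7 = 5621/60
d8 = 1277/60
endpoint = (123/5, 6101/60)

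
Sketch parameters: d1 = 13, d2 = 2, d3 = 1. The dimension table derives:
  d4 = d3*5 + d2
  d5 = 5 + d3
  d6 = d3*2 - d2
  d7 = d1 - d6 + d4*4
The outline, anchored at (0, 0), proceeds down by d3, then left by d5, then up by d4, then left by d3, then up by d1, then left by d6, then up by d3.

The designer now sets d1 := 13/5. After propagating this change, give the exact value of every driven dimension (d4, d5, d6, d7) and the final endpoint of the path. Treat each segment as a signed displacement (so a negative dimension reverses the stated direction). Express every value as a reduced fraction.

Apply edit: d1 := 13/5
  d4 = d3*5 + d2 = 7
  d5 = 5 + d3 = 6
  d6 = d3*2 - d2 = 0
  d7 = d1 - d6 + d4*4 = 153/5
Walk from origin (0, 0):
  seg 1: down by d3 = 1 → (0, -1)
  seg 2: left by d5 = 6 → (-6, -1)
  seg 3: up by d4 = 7 → (-6, 6)
  seg 4: left by d3 = 1 → (-7, 6)
  seg 5: up by d1 = 13/5 → (-7, 43/5)
  seg 6: left by d6 = 0 → (-7, 43/5)
  seg 7: up by d3 = 1 → (-7, 48/5)

d4 = 7
d5 = 6
d6 = 0
d7 = 153/5
endpoint = (-7, 48/5)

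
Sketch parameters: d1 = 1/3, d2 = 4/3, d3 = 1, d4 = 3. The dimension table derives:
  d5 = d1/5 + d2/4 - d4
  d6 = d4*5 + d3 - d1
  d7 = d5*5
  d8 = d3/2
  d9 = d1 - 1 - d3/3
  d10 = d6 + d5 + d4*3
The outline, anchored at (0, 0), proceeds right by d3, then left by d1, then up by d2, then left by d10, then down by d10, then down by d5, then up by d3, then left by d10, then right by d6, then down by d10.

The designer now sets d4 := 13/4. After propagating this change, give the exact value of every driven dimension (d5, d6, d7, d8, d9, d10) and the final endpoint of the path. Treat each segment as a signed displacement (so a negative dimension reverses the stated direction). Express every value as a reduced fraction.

d5 = -57/20
d6 = 203/12
d7 = -57/4
d8 = 1/2
d9 = -1
d10 = 1429/60
endpoint = (-601/20, -849/20)

Apply edit: d4 := 13/4
  d5 = d1/5 + d2/4 - d4 = -57/20
  d6 = d4*5 + d3 - d1 = 203/12
  d7 = d5*5 = -57/4
  d8 = d3/2 = 1/2
  d9 = d1 - 1 - d3/3 = -1
  d10 = d6 + d5 + d4*3 = 1429/60
Walk from origin (0, 0):
  seg 1: right by d3 = 1 → (1, 0)
  seg 2: left by d1 = 1/3 → (2/3, 0)
  seg 3: up by d2 = 4/3 → (2/3, 4/3)
  seg 4: left by d10 = 1429/60 → (-463/20, 4/3)
  seg 5: down by d10 = 1429/60 → (-463/20, -1349/60)
  seg 6: down by d5 = -57/20 → (-463/20, -589/30)
  seg 7: up by d3 = 1 → (-463/20, -559/30)
  seg 8: left by d10 = 1429/60 → (-1409/30, -559/30)
  seg 9: right by d6 = 203/12 → (-601/20, -559/30)
  seg 10: down by d10 = 1429/60 → (-601/20, -849/20)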